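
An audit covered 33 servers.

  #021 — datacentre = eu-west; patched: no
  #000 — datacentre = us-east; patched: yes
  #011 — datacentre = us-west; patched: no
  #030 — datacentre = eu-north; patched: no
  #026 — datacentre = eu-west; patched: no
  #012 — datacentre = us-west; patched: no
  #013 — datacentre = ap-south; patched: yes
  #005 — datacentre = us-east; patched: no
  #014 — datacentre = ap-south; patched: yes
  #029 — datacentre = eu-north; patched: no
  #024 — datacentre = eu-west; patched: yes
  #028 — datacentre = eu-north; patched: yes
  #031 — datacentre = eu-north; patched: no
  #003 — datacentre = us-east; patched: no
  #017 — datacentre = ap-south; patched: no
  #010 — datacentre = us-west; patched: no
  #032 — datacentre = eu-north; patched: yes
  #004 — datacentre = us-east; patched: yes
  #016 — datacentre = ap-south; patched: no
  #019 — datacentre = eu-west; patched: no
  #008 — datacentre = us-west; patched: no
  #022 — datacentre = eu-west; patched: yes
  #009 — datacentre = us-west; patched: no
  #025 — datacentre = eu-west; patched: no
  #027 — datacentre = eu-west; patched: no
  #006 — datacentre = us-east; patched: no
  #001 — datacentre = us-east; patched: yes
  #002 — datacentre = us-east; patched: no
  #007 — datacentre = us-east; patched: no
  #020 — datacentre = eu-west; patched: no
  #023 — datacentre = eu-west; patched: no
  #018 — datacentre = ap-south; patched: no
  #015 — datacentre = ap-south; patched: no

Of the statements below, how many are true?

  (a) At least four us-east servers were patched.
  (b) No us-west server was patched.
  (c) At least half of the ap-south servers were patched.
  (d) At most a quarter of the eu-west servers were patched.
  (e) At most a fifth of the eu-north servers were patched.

(a) us-east: |A| = 8, |A ∩ B| = 3; needs |A ∩ B| ≥ 4 — false.
(b) us-west: |A| = 5, |A ∩ B| = 0; needs A ∩ B = ∅ (|A ∩ B| = 0) — true.
(c) ap-south: |A| = 6, |A ∩ B| = 2; needs |A ∩ B| ≥ |A ∖ B| — false.
(d) eu-west: |A| = 9, |A ∩ B| = 2; needs |A ∩ B| / |A| ≤ 1/4 — true.
(e) eu-north: |A| = 5, |A ∩ B| = 2; needs |A ∩ B| / |A| ≤ 1/5 — false.

2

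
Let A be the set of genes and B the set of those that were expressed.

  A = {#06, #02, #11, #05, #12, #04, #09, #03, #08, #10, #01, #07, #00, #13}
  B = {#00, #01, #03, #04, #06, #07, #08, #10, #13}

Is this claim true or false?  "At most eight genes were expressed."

False

'At most eight genes were expressed' holds iff |A ∩ B| ≤ 8.
A (the restrictor) = {#06, #02, #11, #05, #12, #04, #09, #03, #08, #10, #01, #07, #00, #13}, |A| = 14.
A ∩ B = {#06, #04, #03, #08, #10, #01, #07, #00, #13}, so |A ∩ B| = 9.
|A ∩ B| = 9, so the statement is false.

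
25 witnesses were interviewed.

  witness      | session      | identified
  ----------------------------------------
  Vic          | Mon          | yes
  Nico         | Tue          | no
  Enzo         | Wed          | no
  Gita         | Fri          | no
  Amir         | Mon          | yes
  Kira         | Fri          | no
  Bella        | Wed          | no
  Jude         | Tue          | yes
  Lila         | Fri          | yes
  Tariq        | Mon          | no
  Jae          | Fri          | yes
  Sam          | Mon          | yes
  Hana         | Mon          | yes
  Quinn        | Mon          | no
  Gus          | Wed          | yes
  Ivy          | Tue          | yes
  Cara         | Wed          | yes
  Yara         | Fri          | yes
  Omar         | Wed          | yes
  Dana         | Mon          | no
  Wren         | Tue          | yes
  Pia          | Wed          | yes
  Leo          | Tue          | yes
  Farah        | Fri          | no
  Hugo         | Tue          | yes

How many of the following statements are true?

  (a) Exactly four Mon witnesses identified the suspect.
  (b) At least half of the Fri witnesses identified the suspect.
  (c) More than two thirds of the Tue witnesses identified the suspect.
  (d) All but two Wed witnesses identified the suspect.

4

(a) Mon: |A| = 7, |A ∩ B| = 4; needs |A ∩ B| = 4 — true.
(b) Fri: |A| = 6, |A ∩ B| = 3; needs |A ∩ B| ≥ |A ∖ B| — true.
(c) Tue: |A| = 6, |A ∩ B| = 5; needs |A ∩ B| / |A| > 2/3 — true.
(d) Wed: |A| = 6, |A ∩ B| = 4; needs |A ∖ B| = 2 — true.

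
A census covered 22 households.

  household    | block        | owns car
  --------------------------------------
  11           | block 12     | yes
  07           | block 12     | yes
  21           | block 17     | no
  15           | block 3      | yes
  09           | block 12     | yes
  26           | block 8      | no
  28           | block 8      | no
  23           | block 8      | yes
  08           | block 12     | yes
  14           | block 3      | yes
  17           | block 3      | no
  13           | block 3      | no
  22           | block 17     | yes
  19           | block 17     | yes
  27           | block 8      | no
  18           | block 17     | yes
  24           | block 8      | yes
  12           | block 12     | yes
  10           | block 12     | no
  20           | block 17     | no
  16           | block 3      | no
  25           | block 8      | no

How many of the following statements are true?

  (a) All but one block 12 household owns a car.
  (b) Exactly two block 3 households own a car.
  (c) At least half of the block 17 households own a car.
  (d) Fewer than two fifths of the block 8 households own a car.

4

(a) block 12: |A| = 6, |A ∩ B| = 5; needs |A ∖ B| = 1 — true.
(b) block 3: |A| = 5, |A ∩ B| = 2; needs |A ∩ B| = 2 — true.
(c) block 17: |A| = 5, |A ∩ B| = 3; needs |A ∩ B| ≥ |A ∖ B| — true.
(d) block 8: |A| = 6, |A ∩ B| = 2; needs |A ∩ B| / |A| < 2/5 — true.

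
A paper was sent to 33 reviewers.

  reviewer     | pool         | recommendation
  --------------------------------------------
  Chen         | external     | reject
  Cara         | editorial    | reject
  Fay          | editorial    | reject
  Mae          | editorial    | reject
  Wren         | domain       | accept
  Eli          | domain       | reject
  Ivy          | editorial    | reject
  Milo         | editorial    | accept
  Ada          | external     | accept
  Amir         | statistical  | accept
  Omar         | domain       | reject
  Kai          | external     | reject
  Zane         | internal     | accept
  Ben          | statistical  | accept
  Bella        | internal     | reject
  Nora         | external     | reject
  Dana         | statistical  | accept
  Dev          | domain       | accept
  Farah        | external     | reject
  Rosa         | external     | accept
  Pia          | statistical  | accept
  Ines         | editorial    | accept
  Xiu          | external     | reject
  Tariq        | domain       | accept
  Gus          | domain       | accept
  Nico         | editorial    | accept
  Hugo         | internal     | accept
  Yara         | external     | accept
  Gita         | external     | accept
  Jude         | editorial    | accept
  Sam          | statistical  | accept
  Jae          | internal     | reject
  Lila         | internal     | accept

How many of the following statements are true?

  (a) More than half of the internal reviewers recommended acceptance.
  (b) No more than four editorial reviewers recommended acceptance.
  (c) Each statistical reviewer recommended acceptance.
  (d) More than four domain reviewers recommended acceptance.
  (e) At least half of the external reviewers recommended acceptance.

(a) internal: |A| = 5, |A ∩ B| = 3; needs |A ∩ B| > |A ∖ B| — true.
(b) editorial: |A| = 8, |A ∩ B| = 4; needs |A ∩ B| ≤ 4 — true.
(c) statistical: |A| = 5, |A ∩ B| = 5; needs A ⊆ B, i.e. every element of A is in B (|A ∖ B| = 0) — true.
(d) domain: |A| = 6, |A ∩ B| = 4; needs |A ∩ B| > 4 — false.
(e) external: |A| = 9, |A ∩ B| = 4; needs |A ∩ B| ≥ |A ∖ B| — false.

3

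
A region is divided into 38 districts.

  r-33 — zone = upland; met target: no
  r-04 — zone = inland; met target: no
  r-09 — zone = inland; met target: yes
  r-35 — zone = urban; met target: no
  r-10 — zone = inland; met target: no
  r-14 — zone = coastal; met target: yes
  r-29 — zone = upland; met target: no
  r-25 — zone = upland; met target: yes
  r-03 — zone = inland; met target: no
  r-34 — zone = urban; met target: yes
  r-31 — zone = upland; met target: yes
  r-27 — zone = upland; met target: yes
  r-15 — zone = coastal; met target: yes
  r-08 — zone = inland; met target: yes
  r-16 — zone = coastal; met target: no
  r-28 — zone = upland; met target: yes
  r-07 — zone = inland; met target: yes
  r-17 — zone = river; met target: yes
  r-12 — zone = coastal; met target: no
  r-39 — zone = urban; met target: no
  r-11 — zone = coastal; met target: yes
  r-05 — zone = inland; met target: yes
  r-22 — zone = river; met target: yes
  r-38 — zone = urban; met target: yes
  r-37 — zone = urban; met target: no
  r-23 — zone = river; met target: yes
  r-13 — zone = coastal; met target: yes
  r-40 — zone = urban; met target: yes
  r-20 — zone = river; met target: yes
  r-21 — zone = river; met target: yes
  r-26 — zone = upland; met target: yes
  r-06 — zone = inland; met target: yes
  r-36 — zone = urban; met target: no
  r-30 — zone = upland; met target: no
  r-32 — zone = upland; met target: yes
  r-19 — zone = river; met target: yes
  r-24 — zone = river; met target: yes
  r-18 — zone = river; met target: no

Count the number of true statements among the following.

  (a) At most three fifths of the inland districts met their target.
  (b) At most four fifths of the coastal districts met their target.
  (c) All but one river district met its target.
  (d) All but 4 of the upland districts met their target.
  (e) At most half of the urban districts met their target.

(a) inland: |A| = 8, |A ∩ B| = 5; needs |A ∩ B| / |A| ≤ 3/5 — false.
(b) coastal: |A| = 6, |A ∩ B| = 4; needs |A ∩ B| / |A| ≤ 4/5 — true.
(c) river: |A| = 8, |A ∩ B| = 7; needs |A ∖ B| = 1 — true.
(d) upland: |A| = 9, |A ∩ B| = 6; needs |A ∖ B| = 4 — false.
(e) urban: |A| = 7, |A ∩ B| = 3; needs |A ∩ B| ≤ |A ∖ B| — true.

3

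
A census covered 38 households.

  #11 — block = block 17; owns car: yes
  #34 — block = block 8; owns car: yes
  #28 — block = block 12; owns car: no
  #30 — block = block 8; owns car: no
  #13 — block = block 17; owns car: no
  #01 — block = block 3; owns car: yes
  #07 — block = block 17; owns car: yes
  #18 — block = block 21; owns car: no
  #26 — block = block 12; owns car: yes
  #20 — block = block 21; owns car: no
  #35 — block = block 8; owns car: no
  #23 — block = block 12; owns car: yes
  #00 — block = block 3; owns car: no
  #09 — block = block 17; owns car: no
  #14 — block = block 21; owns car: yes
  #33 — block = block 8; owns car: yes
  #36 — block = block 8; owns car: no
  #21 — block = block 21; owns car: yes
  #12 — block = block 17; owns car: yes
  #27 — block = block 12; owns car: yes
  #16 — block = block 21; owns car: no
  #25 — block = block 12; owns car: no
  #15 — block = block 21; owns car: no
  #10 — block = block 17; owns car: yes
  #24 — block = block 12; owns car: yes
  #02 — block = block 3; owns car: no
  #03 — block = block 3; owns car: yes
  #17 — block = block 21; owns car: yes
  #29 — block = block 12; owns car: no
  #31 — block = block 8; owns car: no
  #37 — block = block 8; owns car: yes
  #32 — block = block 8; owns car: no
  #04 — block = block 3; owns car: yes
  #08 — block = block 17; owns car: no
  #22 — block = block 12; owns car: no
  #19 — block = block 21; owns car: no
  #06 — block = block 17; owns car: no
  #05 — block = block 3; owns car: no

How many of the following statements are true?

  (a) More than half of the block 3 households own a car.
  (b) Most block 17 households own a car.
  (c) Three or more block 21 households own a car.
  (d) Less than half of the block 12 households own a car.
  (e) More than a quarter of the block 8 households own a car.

2

(a) block 3: |A| = 6, |A ∩ B| = 3; needs |A ∩ B| > |A ∖ B| — false.
(b) block 17: |A| = 8, |A ∩ B| = 4; needs |A ∩ B| > |A ∖ B| — false.
(c) block 21: |A| = 8, |A ∩ B| = 3; needs |A ∩ B| ≥ 3 — true.
(d) block 12: |A| = 8, |A ∩ B| = 4; needs |A ∩ B| < |A ∖ B| — false.
(e) block 8: |A| = 8, |A ∩ B| = 3; needs |A ∩ B| / |A| > 1/4 — true.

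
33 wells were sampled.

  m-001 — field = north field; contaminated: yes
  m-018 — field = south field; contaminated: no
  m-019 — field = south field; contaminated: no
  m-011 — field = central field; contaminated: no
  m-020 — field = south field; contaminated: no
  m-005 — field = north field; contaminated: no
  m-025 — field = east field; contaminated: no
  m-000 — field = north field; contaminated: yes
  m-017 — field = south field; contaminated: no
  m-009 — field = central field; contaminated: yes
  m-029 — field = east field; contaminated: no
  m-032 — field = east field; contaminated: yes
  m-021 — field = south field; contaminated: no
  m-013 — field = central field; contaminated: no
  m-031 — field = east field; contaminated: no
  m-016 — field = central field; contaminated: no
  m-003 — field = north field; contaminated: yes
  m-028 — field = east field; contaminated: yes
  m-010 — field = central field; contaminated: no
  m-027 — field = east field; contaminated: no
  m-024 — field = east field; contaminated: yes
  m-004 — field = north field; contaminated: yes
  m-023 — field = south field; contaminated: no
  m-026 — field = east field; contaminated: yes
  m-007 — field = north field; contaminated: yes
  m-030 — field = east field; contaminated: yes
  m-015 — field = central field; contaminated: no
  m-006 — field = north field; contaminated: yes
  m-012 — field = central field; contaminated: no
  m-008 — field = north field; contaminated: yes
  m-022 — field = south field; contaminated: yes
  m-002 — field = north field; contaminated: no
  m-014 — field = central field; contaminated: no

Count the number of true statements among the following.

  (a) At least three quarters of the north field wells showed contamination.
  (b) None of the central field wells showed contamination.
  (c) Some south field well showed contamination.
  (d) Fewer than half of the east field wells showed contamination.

2

(a) north field: |A| = 9, |A ∩ B| = 7; needs |A ∩ B| / |A| ≥ 3/4 — true.
(b) central field: |A| = 8, |A ∩ B| = 1; needs A ∩ B = ∅ (|A ∩ B| = 0) — false.
(c) south field: |A| = 7, |A ∩ B| = 1; needs A ∩ B ≠ ∅ (|A ∩ B| ≥ 1) — true.
(d) east field: |A| = 9, |A ∩ B| = 5; needs |A ∩ B| < |A ∖ B| — false.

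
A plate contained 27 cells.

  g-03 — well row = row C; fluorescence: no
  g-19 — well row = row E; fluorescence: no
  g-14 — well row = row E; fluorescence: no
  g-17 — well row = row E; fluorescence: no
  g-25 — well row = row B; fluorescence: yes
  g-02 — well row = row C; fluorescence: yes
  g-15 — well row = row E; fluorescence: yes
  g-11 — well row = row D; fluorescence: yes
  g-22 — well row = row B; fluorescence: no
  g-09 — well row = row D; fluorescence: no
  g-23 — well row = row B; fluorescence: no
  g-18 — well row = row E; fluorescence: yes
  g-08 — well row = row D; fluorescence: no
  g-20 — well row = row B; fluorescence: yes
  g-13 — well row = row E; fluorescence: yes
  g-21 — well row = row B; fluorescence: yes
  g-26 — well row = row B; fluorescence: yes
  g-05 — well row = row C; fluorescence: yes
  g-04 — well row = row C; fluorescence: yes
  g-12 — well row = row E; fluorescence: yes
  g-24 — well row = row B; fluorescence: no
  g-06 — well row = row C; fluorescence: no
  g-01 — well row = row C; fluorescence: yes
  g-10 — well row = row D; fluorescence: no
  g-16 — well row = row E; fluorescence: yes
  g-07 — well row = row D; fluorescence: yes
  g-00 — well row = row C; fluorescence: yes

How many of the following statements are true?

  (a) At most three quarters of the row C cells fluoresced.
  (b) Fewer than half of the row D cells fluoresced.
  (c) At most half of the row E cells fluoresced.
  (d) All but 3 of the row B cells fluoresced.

3

(a) row C: |A| = 7, |A ∩ B| = 5; needs |A ∩ B| / |A| ≤ 3/4 — true.
(b) row D: |A| = 5, |A ∩ B| = 2; needs |A ∩ B| < |A ∖ B| — true.
(c) row E: |A| = 8, |A ∩ B| = 5; needs |A ∩ B| ≤ |A ∖ B| — false.
(d) row B: |A| = 7, |A ∩ B| = 4; needs |A ∖ B| = 3 — true.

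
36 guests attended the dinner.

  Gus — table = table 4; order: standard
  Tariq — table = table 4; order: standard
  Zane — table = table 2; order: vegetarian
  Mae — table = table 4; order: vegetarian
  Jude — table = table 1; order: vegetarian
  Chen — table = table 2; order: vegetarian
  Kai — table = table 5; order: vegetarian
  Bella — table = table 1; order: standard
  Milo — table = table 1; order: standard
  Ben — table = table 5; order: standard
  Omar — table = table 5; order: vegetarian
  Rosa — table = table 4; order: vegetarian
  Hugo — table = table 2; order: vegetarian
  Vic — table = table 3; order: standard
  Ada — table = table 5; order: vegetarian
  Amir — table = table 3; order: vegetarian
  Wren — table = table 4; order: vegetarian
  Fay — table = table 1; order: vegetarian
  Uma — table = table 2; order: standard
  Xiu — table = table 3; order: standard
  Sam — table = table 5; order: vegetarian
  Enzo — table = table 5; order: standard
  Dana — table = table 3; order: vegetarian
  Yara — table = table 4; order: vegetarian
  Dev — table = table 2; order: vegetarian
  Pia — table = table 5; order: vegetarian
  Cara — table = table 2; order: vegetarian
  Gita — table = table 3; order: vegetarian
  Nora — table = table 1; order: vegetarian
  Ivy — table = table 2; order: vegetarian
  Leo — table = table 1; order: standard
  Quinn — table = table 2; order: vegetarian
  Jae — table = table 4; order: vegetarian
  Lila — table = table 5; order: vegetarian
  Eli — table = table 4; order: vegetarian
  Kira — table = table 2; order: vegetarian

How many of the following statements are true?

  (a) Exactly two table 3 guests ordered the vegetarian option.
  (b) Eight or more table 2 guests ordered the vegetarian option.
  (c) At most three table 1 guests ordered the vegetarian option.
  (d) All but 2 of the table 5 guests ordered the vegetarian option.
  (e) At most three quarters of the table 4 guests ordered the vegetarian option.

4

(a) table 3: |A| = 5, |A ∩ B| = 3; needs |A ∩ B| = 2 — false.
(b) table 2: |A| = 9, |A ∩ B| = 8; needs |A ∩ B| ≥ 8 — true.
(c) table 1: |A| = 6, |A ∩ B| = 3; needs |A ∩ B| ≤ 3 — true.
(d) table 5: |A| = 8, |A ∩ B| = 6; needs |A ∖ B| = 2 — true.
(e) table 4: |A| = 8, |A ∩ B| = 6; needs |A ∩ B| / |A| ≤ 3/4 — true.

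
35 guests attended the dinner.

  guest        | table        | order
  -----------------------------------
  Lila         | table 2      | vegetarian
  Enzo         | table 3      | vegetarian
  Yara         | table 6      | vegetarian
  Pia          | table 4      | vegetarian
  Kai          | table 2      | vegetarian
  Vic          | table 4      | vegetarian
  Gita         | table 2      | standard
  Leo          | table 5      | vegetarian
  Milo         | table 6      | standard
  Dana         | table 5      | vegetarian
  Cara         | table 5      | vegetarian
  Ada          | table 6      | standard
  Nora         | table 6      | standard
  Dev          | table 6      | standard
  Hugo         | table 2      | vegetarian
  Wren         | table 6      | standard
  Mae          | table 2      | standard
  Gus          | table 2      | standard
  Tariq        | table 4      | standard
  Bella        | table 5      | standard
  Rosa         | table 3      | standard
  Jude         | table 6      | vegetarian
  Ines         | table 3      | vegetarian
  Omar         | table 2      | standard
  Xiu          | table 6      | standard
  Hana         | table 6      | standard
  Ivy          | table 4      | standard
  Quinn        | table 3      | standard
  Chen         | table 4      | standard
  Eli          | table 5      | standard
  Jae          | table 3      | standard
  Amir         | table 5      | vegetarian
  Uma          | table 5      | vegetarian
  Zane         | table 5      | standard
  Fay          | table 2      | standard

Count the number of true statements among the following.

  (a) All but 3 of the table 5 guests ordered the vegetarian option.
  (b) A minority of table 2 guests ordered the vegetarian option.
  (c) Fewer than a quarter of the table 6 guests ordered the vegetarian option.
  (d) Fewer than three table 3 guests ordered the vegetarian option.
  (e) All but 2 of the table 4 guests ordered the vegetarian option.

(a) table 5: |A| = 8, |A ∩ B| = 5; needs |A ∖ B| = 3 — true.
(b) table 2: |A| = 8, |A ∩ B| = 3; needs |A ∩ B| < |A ∖ B| — true.
(c) table 6: |A| = 9, |A ∩ B| = 2; needs |A ∩ B| / |A| < 1/4 — true.
(d) table 3: |A| = 5, |A ∩ B| = 2; needs |A ∩ B| < 3 — true.
(e) table 4: |A| = 5, |A ∩ B| = 2; needs |A ∖ B| = 2 — false.

4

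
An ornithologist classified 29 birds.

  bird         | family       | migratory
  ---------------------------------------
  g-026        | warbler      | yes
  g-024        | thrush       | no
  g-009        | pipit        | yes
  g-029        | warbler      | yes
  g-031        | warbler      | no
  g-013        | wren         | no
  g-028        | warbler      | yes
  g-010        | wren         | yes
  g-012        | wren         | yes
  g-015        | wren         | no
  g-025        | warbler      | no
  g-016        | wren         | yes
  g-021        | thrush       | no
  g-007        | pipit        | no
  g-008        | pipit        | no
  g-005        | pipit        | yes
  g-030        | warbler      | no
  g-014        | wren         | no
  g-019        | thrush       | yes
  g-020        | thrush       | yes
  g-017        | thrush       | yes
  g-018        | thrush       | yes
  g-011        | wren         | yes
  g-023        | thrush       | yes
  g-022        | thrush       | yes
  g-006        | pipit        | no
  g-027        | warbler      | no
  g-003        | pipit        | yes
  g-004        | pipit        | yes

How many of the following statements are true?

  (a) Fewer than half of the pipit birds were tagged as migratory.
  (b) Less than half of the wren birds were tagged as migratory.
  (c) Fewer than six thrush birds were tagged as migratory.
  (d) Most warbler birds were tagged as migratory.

(a) pipit: |A| = 7, |A ∩ B| = 4; needs |A ∩ B| < |A ∖ B| — false.
(b) wren: |A| = 7, |A ∩ B| = 4; needs |A ∩ B| < |A ∖ B| — false.
(c) thrush: |A| = 8, |A ∩ B| = 6; needs |A ∩ B| < 6 — false.
(d) warbler: |A| = 7, |A ∩ B| = 3; needs |A ∩ B| > |A ∖ B| — false.

0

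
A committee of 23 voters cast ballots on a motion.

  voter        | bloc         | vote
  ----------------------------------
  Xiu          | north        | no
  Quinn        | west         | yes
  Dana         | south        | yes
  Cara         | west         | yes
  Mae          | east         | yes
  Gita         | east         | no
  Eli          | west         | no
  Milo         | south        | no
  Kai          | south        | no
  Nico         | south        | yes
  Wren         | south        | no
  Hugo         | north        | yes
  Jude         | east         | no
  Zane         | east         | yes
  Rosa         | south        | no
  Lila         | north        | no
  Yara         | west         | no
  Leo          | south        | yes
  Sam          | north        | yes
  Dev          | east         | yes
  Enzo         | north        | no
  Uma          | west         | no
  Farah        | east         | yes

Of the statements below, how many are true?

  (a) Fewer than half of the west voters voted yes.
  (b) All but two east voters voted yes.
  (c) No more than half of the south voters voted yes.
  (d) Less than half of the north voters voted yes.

4

(a) west: |A| = 5, |A ∩ B| = 2; needs |A ∩ B| < |A ∖ B| — true.
(b) east: |A| = 6, |A ∩ B| = 4; needs |A ∖ B| = 2 — true.
(c) south: |A| = 7, |A ∩ B| = 3; needs |A ∩ B| ≤ |A ∖ B| — true.
(d) north: |A| = 5, |A ∩ B| = 2; needs |A ∩ B| < |A ∖ B| — true.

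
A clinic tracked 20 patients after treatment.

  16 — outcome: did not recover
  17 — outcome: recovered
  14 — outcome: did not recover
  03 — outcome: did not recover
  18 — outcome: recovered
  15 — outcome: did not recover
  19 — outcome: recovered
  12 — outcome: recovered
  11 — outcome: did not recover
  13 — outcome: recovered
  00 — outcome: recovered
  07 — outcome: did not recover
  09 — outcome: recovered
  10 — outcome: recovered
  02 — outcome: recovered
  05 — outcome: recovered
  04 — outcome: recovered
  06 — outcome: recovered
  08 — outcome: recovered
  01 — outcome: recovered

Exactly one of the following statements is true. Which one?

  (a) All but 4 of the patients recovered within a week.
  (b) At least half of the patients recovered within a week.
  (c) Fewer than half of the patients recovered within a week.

(b)

|A| = 20, |A ∩ B| = 14, |A ∖ B| = 6.
(a) requires |A ∖ B| = 4: false.
(b) requires |A ∩ B| ≥ |A ∖ B|: true.
(c) requires |A ∩ B| < |A ∖ B|: false.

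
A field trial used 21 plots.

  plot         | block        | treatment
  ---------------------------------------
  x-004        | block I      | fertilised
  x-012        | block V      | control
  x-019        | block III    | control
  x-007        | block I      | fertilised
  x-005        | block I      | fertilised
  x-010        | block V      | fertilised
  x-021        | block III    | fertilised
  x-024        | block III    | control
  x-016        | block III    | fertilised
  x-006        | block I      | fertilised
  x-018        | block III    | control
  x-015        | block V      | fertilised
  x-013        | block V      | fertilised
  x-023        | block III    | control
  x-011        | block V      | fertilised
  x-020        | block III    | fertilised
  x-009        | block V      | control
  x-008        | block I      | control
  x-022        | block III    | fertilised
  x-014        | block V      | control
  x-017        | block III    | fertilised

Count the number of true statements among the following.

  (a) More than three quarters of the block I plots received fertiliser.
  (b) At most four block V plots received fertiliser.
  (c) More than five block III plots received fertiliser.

(a) block I: |A| = 5, |A ∩ B| = 4; needs |A ∩ B| / |A| > 3/4 — true.
(b) block V: |A| = 7, |A ∩ B| = 4; needs |A ∩ B| ≤ 4 — true.
(c) block III: |A| = 9, |A ∩ B| = 5; needs |A ∩ B| > 5 — false.

2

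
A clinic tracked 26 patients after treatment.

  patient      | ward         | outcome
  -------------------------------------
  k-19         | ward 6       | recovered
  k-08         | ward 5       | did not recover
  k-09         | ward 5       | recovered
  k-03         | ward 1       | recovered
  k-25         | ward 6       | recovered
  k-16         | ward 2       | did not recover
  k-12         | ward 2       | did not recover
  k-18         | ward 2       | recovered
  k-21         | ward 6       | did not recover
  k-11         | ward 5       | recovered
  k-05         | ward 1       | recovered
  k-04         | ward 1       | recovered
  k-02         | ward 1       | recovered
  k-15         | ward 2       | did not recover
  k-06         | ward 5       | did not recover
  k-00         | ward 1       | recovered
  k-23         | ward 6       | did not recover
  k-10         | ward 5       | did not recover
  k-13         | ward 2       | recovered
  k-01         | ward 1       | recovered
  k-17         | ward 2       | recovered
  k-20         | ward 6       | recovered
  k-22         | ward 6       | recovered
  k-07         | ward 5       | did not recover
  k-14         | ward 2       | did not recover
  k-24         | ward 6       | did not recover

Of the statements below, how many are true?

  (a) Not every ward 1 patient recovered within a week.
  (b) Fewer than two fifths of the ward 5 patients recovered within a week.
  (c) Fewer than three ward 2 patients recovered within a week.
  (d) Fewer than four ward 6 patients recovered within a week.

(a) ward 1: |A| = 6, |A ∩ B| = 6; needs A ⊄ B (|A ∖ B| ≥ 1) — false.
(b) ward 5: |A| = 6, |A ∩ B| = 2; needs |A ∩ B| / |A| < 2/5 — true.
(c) ward 2: |A| = 7, |A ∩ B| = 3; needs |A ∩ B| < 3 — false.
(d) ward 6: |A| = 7, |A ∩ B| = 4; needs |A ∩ B| < 4 — false.

1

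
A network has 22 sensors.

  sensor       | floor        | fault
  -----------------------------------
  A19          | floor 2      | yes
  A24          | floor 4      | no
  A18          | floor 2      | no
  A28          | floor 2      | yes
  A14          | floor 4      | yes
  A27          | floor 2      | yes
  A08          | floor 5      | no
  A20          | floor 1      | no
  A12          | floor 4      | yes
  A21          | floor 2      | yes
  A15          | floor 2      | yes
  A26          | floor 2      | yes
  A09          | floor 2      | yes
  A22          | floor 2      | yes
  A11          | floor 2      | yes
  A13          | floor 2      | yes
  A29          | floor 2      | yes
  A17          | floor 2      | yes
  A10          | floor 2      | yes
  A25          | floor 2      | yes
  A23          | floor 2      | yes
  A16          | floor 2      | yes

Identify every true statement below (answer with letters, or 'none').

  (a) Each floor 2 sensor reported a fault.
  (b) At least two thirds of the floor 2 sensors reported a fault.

(b)

|A| = 17, |A ∩ B| = 16, |A ∖ B| = 1.
(a) A ⊆ B, i.e. every element of A is in B (|A ∖ B| = 0): fails.
(b) |A ∩ B| / |A| ≥ 2/3: holds.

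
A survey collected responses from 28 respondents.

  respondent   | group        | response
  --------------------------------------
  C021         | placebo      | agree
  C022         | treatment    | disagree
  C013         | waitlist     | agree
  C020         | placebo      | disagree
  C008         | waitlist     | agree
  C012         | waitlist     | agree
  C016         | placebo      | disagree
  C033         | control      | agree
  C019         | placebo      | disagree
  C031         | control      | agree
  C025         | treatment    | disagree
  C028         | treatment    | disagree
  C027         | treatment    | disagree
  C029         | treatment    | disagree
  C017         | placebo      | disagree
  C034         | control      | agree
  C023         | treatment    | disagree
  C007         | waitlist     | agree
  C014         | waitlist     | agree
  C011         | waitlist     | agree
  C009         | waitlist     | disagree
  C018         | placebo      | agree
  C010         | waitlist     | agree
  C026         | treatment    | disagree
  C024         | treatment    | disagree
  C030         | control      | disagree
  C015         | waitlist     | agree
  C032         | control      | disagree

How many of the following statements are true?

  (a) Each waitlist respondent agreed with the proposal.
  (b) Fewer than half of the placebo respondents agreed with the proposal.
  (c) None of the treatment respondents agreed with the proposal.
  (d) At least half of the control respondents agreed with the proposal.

(a) waitlist: |A| = 9, |A ∩ B| = 8; needs A ⊆ B, i.e. every element of A is in B (|A ∖ B| = 0) — false.
(b) placebo: |A| = 6, |A ∩ B| = 2; needs |A ∩ B| < |A ∖ B| — true.
(c) treatment: |A| = 8, |A ∩ B| = 0; needs A ∩ B = ∅ (|A ∩ B| = 0) — true.
(d) control: |A| = 5, |A ∩ B| = 3; needs |A ∩ B| ≥ |A ∖ B| — true.

3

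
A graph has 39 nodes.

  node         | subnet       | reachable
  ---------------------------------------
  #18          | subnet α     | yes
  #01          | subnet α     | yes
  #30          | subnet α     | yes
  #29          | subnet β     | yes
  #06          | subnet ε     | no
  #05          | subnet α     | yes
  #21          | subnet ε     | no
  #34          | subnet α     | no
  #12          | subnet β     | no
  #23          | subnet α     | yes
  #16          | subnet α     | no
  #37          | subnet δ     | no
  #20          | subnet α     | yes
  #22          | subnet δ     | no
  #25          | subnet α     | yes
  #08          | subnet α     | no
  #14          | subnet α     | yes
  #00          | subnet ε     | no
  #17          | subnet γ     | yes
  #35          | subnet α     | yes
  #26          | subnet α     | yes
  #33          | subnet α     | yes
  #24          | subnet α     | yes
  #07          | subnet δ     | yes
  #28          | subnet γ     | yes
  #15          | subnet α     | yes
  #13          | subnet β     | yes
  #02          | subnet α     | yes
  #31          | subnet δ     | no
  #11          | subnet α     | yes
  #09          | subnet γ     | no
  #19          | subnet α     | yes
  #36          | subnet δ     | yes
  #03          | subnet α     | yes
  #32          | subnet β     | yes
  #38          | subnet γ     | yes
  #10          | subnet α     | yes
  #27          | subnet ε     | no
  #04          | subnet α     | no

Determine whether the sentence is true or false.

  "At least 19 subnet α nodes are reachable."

False

The determiner here denotes the relation: |A ∩ B| ≥ 19.
|A| = 22, |A ∩ B| = 18, |A ∖ B| = 4.
|A ∩ B| = 18, so the statement is false.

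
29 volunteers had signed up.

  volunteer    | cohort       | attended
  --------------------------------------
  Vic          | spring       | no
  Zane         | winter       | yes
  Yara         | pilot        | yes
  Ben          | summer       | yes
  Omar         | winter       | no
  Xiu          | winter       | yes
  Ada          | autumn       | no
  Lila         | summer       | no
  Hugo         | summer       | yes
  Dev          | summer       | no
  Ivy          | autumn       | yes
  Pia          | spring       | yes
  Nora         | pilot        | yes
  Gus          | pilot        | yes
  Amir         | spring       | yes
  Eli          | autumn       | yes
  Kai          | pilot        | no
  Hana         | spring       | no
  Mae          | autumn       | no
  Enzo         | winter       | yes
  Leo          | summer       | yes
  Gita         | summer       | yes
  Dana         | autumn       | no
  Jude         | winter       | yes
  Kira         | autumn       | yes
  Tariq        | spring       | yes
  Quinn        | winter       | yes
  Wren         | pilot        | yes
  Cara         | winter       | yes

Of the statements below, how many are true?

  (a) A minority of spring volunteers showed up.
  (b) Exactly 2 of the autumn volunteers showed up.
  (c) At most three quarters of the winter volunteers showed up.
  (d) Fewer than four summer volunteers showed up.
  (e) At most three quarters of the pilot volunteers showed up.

(a) spring: |A| = 5, |A ∩ B| = 3; needs |A ∩ B| < |A ∖ B| — false.
(b) autumn: |A| = 6, |A ∩ B| = 3; needs |A ∩ B| = 2 — false.
(c) winter: |A| = 7, |A ∩ B| = 6; needs |A ∩ B| / |A| ≤ 3/4 — false.
(d) summer: |A| = 6, |A ∩ B| = 4; needs |A ∩ B| < 4 — false.
(e) pilot: |A| = 5, |A ∩ B| = 4; needs |A ∩ B| / |A| ≤ 3/4 — false.

0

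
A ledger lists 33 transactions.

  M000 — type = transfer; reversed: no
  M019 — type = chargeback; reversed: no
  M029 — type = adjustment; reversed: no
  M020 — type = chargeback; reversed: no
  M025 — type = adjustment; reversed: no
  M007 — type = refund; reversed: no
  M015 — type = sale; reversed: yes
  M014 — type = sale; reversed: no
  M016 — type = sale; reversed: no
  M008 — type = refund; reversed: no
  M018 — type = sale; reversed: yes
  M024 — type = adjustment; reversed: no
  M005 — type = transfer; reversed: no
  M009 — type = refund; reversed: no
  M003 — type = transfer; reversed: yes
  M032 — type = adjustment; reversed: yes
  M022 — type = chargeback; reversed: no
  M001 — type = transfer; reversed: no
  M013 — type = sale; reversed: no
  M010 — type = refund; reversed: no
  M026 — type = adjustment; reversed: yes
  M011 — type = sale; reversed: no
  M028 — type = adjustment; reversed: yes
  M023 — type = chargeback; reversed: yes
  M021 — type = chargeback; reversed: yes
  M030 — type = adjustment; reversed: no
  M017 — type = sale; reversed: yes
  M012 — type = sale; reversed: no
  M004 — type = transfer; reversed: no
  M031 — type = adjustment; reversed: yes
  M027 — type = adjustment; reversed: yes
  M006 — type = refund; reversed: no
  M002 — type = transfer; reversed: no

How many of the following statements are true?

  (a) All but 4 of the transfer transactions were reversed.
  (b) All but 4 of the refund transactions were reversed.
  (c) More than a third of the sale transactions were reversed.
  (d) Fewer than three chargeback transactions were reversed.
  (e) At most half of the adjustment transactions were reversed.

(a) transfer: |A| = 6, |A ∩ B| = 1; needs |A ∖ B| = 4 — false.
(b) refund: |A| = 5, |A ∩ B| = 0; needs |A ∖ B| = 4 — false.
(c) sale: |A| = 8, |A ∩ B| = 3; needs |A ∩ B| / |A| > 1/3 — true.
(d) chargeback: |A| = 5, |A ∩ B| = 2; needs |A ∩ B| < 3 — true.
(e) adjustment: |A| = 9, |A ∩ B| = 5; needs |A ∩ B| ≤ |A ∖ B| — false.

2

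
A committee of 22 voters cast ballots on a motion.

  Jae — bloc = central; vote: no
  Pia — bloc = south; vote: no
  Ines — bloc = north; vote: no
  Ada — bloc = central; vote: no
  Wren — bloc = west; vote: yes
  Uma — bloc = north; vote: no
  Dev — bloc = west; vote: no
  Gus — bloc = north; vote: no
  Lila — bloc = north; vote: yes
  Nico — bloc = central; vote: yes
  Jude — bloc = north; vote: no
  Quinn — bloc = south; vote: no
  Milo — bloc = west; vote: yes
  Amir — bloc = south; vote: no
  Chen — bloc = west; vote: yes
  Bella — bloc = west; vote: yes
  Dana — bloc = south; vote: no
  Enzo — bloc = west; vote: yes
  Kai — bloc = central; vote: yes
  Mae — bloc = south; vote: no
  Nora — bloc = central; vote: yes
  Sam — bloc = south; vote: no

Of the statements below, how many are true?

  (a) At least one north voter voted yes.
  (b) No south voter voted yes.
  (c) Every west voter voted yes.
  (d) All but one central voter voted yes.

2

(a) north: |A| = 5, |A ∩ B| = 1; needs A ∩ B ≠ ∅ (|A ∩ B| ≥ 1) — true.
(b) south: |A| = 6, |A ∩ B| = 0; needs A ∩ B = ∅ (|A ∩ B| = 0) — true.
(c) west: |A| = 6, |A ∩ B| = 5; needs A ⊆ B, i.e. every element of A is in B (|A ∖ B| = 0) — false.
(d) central: |A| = 5, |A ∩ B| = 3; needs |A ∖ B| = 1 — false.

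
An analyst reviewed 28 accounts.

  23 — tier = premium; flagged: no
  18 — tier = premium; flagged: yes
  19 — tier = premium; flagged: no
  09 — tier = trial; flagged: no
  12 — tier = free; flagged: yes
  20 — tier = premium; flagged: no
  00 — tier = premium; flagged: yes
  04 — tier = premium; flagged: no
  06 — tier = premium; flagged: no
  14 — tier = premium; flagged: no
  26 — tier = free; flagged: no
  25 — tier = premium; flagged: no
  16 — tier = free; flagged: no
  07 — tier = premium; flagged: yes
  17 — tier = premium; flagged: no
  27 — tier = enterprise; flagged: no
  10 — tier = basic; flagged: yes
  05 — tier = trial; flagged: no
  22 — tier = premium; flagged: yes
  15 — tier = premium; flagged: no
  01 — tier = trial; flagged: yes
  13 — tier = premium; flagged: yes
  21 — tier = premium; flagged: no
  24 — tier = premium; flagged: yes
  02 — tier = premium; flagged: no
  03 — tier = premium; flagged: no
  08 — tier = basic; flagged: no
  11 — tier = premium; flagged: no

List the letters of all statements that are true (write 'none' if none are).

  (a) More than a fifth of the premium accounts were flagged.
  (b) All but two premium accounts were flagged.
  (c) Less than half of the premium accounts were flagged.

(a), (c)

|A| = 19, |A ∩ B| = 6, |A ∖ B| = 13.
(a) |A ∩ B| / |A| > 1/5: holds.
(b) |A ∖ B| = 2: fails.
(c) |A ∩ B| < |A ∖ B|: holds.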